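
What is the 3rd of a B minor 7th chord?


Let's work it out.
Minor 7th chord = root + minor 3rd + perfect 5th + minor 7th
Seventh chords stack in thirds, so the letter names are B-D-F-A
Root: B
Minor 3rd above B: D
Perfect 5th above B: F#
Minor 7th above B: A
The 3rd = D


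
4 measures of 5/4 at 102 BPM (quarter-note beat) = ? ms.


Quarter-note beat duration = 60000 / 102 ms
Beats per measure (5/4) = 5
One measure = 5 × 60000 / 102 = 300000 / 102 ms
4 measures = 4 × 300000 / 102 = 1200000 / 102
= 11764.7 ms


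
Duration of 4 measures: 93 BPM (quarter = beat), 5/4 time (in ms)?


Solution.
Quarter-note beat duration = 60000 / 93 ms
Beats per measure (5/4) = 5
One measure = 5 × 60000 / 93 = 300000 / 93 ms
4 measures = 4 × 300000 / 93 = 1200000 / 93
= 12903.2 ms


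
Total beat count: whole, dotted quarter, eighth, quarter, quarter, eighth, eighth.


Step by step:
Beat values:
  whole = 4 beats
  dotted quarter = 1.5 beats
  eighth = 0.5 beats
  quarter = 1 beat
  quarter = 1 beat
  eighth = 0.5 beats
  eighth = 0.5 beats
Sum = 4 + 1.5 + 0.5 + 1 + 1 + 0.5 + 0.5
= 9 beats


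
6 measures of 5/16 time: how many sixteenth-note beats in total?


Let's work it out.
Time signature 5/16: the bottom number 16 means the sixteenth note gets one count
The top number 5 means 5 sixteenth-note beats per measure
Total = 5 × 6 measures
= 30 sixteenth-note beats


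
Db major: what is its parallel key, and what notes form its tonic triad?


Let's work it out.
Parallel keys share the same tonic but differ in mode
Db major → parallel is Db minor
Tonic triad of Db minor = Db Fb Ab
= Db minor; triad = Db Fb Ab


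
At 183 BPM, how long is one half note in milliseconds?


Working:
One quarter-note beat = 60000 / BPM = 60000 / 183 ms
Half note = 2 × quarter note
Duration = 2 × 60000 / 183 = 120000 / 183
= 655.7 ms


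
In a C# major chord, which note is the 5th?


Working:
Major triad = root + major 3rd (4 semitones) + perfect 5th (7 semitones)
A triad on C# stacks thirds, so the chord tones use letter names C-E-G
Root: C#
Major 3rd above C#: E#
Perfect 5th above C#: G#
The 5th = G#


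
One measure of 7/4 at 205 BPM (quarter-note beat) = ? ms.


Let's work it out.
Quarter-note beat duration = 60000 / 205 ms
Beats per measure (7/4) = 7
One measure = 7 × 60000 / 205 = 420000 / 205 ms
= 2048.8 ms


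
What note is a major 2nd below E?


Solution.
A 2nd spans 2 letter names, so from E we land on D
A major 2nd = 2 semitones below E
Spell D at that pitch: D
= D


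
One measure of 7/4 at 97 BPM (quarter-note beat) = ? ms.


Let's work it out.
Quarter-note beat duration = 60000 / 97 ms
Beats per measure (7/4) = 7
One measure = 7 × 60000 / 97 = 420000 / 97 ms
= 4329.9 ms


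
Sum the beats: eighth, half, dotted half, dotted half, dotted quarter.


Beat values:
  eighth = 0.5 beats
  half = 2 beats
  dotted half = 3 beats
  dotted half = 3 beats
  dotted quarter = 1.5 beats
Sum = 0.5 + 2 + 3 + 3 + 1.5
= 10 beats


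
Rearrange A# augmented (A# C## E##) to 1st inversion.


Root position: A# C## E##
1st inversion: move root up an octave
Bass note: C##
Notes (bottom to top) = C## E## A#


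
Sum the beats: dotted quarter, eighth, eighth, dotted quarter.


Beat values:
  dotted quarter = 1.5 beats
  eighth = 0.5 beats
  eighth = 0.5 beats
  dotted quarter = 1.5 beats
Sum = 1.5 + 0.5 + 0.5 + 1.5
= 4 beats


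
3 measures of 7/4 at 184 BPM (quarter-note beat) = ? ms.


Step by step:
Quarter-note beat duration = 60000 / 184 ms
Beats per measure (7/4) = 7
One measure = 7 × 60000 / 184 = 420000 / 184 ms
3 measures = 3 × 420000 / 184 = 1260000 / 184
= 6847.8 ms


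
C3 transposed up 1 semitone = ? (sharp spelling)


Working:
C3: chromatic position 0 in octave 3 → absolute = 3×12 + 0 = 36
Transpose up 1: 36 + 1 = 37
37 = 3×12 + 1 → C# in octave 3
Result = C#3


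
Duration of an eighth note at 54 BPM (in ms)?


Reasoning:
One quarter-note beat = 60000 / BPM = 60000 / 54 ms
Eighth note = 1/2 × quarter note
Duration = 1/2 × 60000 / 54 = 30000 / 54
= 555.6 ms


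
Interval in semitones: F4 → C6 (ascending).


Step by step:
Absolute semitone position = octave×12 + chromatic position
F4: 4×12 + 5 = 53
C6: 6×12 + 0 = 72
Difference = 72 - 53 = 19
= 19 semitones


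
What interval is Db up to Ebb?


Let's work it out.
Letter names: D → E spans 2 letter names → a 2nd
Semitones: Db → Ebb = 1 half-step
A 2nd of 1 semitone is a minor 2nd
= minor 2nd


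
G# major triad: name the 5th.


Solution.
Major triad = root + major 3rd (4 semitones) + perfect 5th (7 semitones)
A triad on G# stacks thirds, so the chord tones use letter names G-B-D
Root: G#
Major 3rd above G#: B#
Perfect 5th above G#: D#
The 5th = D#


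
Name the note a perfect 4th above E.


Step by step:
A 4th spans 4 letter names, so from E we land on A
A perfect 4th = 5 semitones above E
Spell A at that pitch: A
= A


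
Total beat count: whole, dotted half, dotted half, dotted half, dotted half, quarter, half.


Step by step:
Beat values:
  whole = 4 beats
  dotted half = 3 beats
  dotted half = 3 beats
  dotted half = 3 beats
  dotted half = 3 beats
  quarter = 1 beat
  half = 2 beats
Sum = 4 + 3 + 3 + 3 + 3 + 1 + 2
= 19 beats


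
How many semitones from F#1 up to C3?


Step by step:
Absolute semitone position = octave×12 + chromatic position
F#1: 1×12 + 6 = 18
C3: 3×12 + 0 = 36
Difference = 36 - 18 = 18
= 18 semitones


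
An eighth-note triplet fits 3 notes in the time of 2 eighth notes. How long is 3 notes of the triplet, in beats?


Working:
Triplet: 3 notes occupy the space of 2 eighth notes
Space = 2 × 1/2 = 1 beat
Each triplet note = 1 / 3 = 1/3 beats
3 notes = 3 × 1/3 = 1
= 1 beat


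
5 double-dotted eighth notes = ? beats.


Working:
Base eighth note = 1/2 beats
Dot 1 adds half the previous value: +1/4
Dot 2 adds half the previous value: +1/8
One double-dotted eighth = 1/2 + 1/4 + 1/8 = 7/8
5 of them = 5 × 7/8 = 35/8
= 35/8 beats


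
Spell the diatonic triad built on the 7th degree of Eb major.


Step by step:
Eb major scale: Eb F G Ab Bb C D
Diatonic triad on degree 7 stacks scale notes 7, 2, 4: D F Ab
D→F = 3 semitones; D→Ab = 6 semitones → diminished triad
= D F Ab (diminished)


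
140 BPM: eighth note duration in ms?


Reasoning:
One quarter-note beat = 60000 / BPM = 60000 / 140 ms
Eighth note = 1/2 × quarter note
Duration = 1/2 × 60000 / 140 = 30000 / 140
= 214.3 ms


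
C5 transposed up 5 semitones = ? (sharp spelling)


Working:
C5: chromatic position 0 in octave 5 → absolute = 5×12 + 0 = 60
Transpose up 5: 60 + 5 = 65
65 = 5×12 + 5 → F in octave 5
Result = F5


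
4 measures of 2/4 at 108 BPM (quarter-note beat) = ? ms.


Let's work it out.
Quarter-note beat duration = 60000 / 108 ms
Beats per measure (2/4) = 2
One measure = 2 × 60000 / 108 = 120000 / 108 ms
4 measures = 4 × 120000 / 108 = 480000 / 108
= 4444.4 ms


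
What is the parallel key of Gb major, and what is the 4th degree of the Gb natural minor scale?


Let's work it out.
Parallel keys share the same tonic but differ in mode
Gb major → parallel is Gb minor
Gb natural minor scale: Gb Ab Bbb Cb Db Ebb Fb
= Gb minor; 4th degree = Cb


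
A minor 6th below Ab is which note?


Reasoning:
A 6th spans 6 letter names, so from A we land on C
A minor 6th = 8 semitones below Ab
Spell C at that pitch: C
= C


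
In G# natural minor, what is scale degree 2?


Reasoning:
Natural minor scale pattern: W-H-W-W-H-W-W (2-1-2-2-1-2-2 semitones)
Starting from G#:
  G# + 2 semitones → A#
  A# + 1 semitone → B
  B + 2 semitones → C#
  C# + 2 semitones → D#
  D# + 1 semitone → E
  E + 2 semitones → F#
  F# + 2 semitones → G#
Scale: G# A# B C# D# E F#
Degree 2 = A#


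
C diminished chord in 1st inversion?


Let's work it out.
Root position: C Eb Gb
1st inversion: move root up an octave
Bass note: Eb
Notes (bottom to top) = Eb Gb C


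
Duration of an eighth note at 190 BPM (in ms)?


Reasoning:
One quarter-note beat = 60000 / BPM = 60000 / 190 ms
Eighth note = 1/2 × quarter note
Duration = 1/2 × 60000 / 190 = 30000 / 190
= 157.9 ms


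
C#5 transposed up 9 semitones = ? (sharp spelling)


C#5: chromatic position 1 in octave 5 → absolute = 5×12 + 1 = 61
Transpose up 9: 61 + 9 = 70
70 = 5×12 + 10 → A# in octave 5
Result = A#5


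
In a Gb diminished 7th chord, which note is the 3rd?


Solution.
Diminished 7th chord = root + minor 3rd + diminished 5th + diminished 7th
Seventh chords stack in thirds, so the letter names are G-B-D-F
Root: Gb
Minor 3rd above Gb: Bbb
Diminished 5th above Gb: Dbb
Diminished 7th above Gb: Fbb
The 3rd = Bbb


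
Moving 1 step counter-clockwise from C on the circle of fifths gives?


Each counter-clockwise step moves down a perfect 5th (= up a perfect 4th)
From C: C → F
= F


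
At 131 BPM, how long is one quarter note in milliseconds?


One quarter-note beat = 60000 / BPM = 60000 / 131 ms
Duration = 60000 / 131
= 458.0 ms


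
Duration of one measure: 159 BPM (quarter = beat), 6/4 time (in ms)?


Reasoning:
Quarter-note beat duration = 60000 / 159 ms
Beats per measure (6/4) = 6
One measure = 6 × 60000 / 159 = 360000 / 159 ms
= 2264.2 ms


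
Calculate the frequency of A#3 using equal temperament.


Step by step:
f = 440 × 2^(n/12) where n = semitones from A4
A#3: -11 semitones from A4
f = 440 × 2^(-11/12)
f = 233.08 Hz


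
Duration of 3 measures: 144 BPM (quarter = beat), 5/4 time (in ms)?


Working:
Quarter-note beat duration = 60000 / 144 ms
Beats per measure (5/4) = 5
One measure = 5 × 60000 / 144 = 300000 / 144 ms
3 measures = 3 × 300000 / 144 = 900000 / 144
= 6250.0 ms


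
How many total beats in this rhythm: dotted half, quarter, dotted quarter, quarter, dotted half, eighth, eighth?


Solution.
Beat values:
  dotted half = 3 beats
  quarter = 1 beat
  dotted quarter = 1.5 beats
  quarter = 1 beat
  dotted half = 3 beats
  eighth = 0.5 beats
  eighth = 0.5 beats
Sum = 3 + 1 + 1.5 + 1 + 3 + 0.5 + 0.5
= 10.5 beats


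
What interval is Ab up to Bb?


Letter names: A → B spans 2 letter names → a 2nd
Semitones: Ab → Bb = 2 half-steps
A 2nd of 2 semitones is a major 2nd
= major 2nd


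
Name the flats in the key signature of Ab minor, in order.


Flat minor keys: A(0), D(1), G(2), C(3), F(4), Bb(5), Eb(6), Ab(7)
Ab minor has 7 flats
Order of flats: Bb Eb Ab Db Gb Cb Fb → first 7: Bb, Eb, Ab, Db, Gb, Cb, Fb
= Bb, Eb, Ab, Db, Gb, Cb, Fb


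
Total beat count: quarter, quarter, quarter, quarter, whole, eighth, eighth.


Step by step:
Beat values:
  quarter = 1 beat
  quarter = 1 beat
  quarter = 1 beat
  quarter = 1 beat
  whole = 4 beats
  eighth = 0.5 beats
  eighth = 0.5 beats
Sum = 1 + 1 + 1 + 1 + 4 + 0.5 + 0.5
= 9 beats


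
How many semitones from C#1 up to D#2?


Absolute semitone position = octave×12 + chromatic position
C#1: 1×12 + 1 = 13
D#2: 2×12 + 3 = 27
Difference = 27 - 13 = 14
= 14 semitones


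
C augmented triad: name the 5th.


Augmented triad = root + major 3rd (4 semitones) + augmented 5th (8 semitones)
A triad on C stacks thirds, so the chord tones use letter names C-E-G
Root: C
Major 3rd above C: E
Augmented 5th above C: G#
The 5th = G#


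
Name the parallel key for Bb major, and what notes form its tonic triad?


Working:
Parallel keys share the same tonic but differ in mode
Bb major → parallel is Bb minor
Tonic triad of Bb minor = Bb Db F
= Bb minor; triad = Bb Db F


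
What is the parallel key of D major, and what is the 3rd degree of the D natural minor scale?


Parallel keys share the same tonic but differ in mode
D major → parallel is D minor
D natural minor scale: D E F G A Bb C
= D minor; 3rd degree = F


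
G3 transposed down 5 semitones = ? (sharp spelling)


Solution.
G3: chromatic position 7 in octave 3 → absolute = 3×12 + 7 = 43
Transpose down 5: 43 - 5 = 38
38 = 3×12 + 2 → D in octave 3
Result = D3


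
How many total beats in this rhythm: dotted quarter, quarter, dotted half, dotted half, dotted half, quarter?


Solution.
Beat values:
  dotted quarter = 1.5 beats
  quarter = 1 beat
  dotted half = 3 beats
  dotted half = 3 beats
  dotted half = 3 beats
  quarter = 1 beat
Sum = 1.5 + 1 + 3 + 3 + 3 + 1
= 12.5 beats


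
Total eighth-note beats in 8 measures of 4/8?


Time signature 4/8: the bottom number 8 means the eighth note gets one count
The top number 4 means 4 eighth-note beats per measure
Total = 4 × 8 measures
= 32 eighth-note beats


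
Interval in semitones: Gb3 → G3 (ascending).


Reasoning:
Absolute semitone position = octave×12 + chromatic position
Gb3: 3×12 + 6 = 42
G3: 3×12 + 7 = 43
Difference = 43 - 42 = 1
= 1 semitone


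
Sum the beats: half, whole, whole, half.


Beat values:
  half = 2 beats
  whole = 4 beats
  whole = 4 beats
  half = 2 beats
Sum = 2 + 4 + 4 + 2
= 12 beats


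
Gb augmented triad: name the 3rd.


Augmented triad = root + major 3rd (4 semitones) + augmented 5th (8 semitones)
A triad on Gb stacks thirds, so the chord tones use letter names G-B-D
Root: Gb
Major 3rd above Gb: Bb
Augmented 5th above Gb: D
The 3rd = Bb


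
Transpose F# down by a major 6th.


Let's work it out.
major 6th: 6 letter names, 9 semitones
Letter: F - 5 → A
Pitch: F# - 9 semitones, spelled as an A → A
= A


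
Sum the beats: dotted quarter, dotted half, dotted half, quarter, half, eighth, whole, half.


Solution.
Beat values:
  dotted quarter = 1.5 beats
  dotted half = 3 beats
  dotted half = 3 beats
  quarter = 1 beat
  half = 2 beats
  eighth = 0.5 beats
  whole = 4 beats
  half = 2 beats
Sum = 1.5 + 3 + 3 + 1 + 2 + 0.5 + 4 + 2
= 17 beats


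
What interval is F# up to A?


Letter names: F → A spans 3 letter names → a 3rd
Semitones: F# → A = 3 half-steps
A 3rd of 3 semitones is a minor 3rd
= minor 3rd


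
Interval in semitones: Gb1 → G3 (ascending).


Reasoning:
Absolute semitone position = octave×12 + chromatic position
Gb1: 1×12 + 6 = 18
G3: 3×12 + 7 = 43
Difference = 43 - 18 = 25
= 25 semitones


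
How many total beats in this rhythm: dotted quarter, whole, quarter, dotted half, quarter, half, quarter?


Beat values:
  dotted quarter = 1.5 beats
  whole = 4 beats
  quarter = 1 beat
  dotted half = 3 beats
  quarter = 1 beat
  half = 2 beats
  quarter = 1 beat
Sum = 1.5 + 4 + 1 + 3 + 1 + 2 + 1
= 13.5 beats


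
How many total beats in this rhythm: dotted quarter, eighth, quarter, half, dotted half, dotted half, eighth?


Let's work it out.
Beat values:
  dotted quarter = 1.5 beats
  eighth = 0.5 beats
  quarter = 1 beat
  half = 2 beats
  dotted half = 3 beats
  dotted half = 3 beats
  eighth = 0.5 beats
Sum = 1.5 + 0.5 + 1 + 2 + 3 + 3 + 0.5
= 11.5 beats


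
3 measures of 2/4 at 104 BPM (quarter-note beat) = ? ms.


Reasoning:
Quarter-note beat duration = 60000 / 104 ms
Beats per measure (2/4) = 2
One measure = 2 × 60000 / 104 = 120000 / 104 ms
3 measures = 3 × 120000 / 104 = 360000 / 104
= 3461.5 ms


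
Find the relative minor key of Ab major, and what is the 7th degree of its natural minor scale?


The relative minor shares the major's key signature and starts on its 6th degree
6th degree = a major 6th above the tonic; a major 6th above Ab is F
→ relative minor of Ab major is F minor
F natural minor scale: F G Ab Bb C Db Eb
= F minor; 7th degree = Eb


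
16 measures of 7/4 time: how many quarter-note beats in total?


Time signature 7/4: the bottom number 4 means the quarter note gets one count
The top number 7 means 7 quarter-note beats per measure
Total = 7 × 16 measures
= 112 quarter-note beats


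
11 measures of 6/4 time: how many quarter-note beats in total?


Working:
Time signature 6/4: the bottom number 4 means the quarter note gets one count
The top number 6 means 6 quarter-note beats per measure
Total = 6 × 11 measures
= 66 quarter-note beats


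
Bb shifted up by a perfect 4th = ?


perfect 4th: 4 letter names, 5 semitones
Letter: B + 3 → E
Pitch: Bb + 5 semitones, spelled as an E → Eb
= Eb


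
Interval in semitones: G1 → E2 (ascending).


Absolute semitone position = octave×12 + chromatic position
G1: 1×12 + 7 = 19
E2: 2×12 + 4 = 28
Difference = 28 - 19 = 9
= 9 semitones


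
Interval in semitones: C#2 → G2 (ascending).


Working:
Absolute semitone position = octave×12 + chromatic position
C#2: 2×12 + 1 = 25
G2: 2×12 + 7 = 31
Difference = 31 - 25 = 6
= 6 semitones


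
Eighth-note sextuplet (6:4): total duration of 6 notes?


Step by step:
Sextuplet: 6 notes occupy the space of 4 eighth notes
Space = 4 × 1/2 = 2 beats
Each sextuplet note = 2 / 6 = 1/3 beats
6 notes = 6 × 1/3 = 2
= 2 beats


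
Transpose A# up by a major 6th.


Solution.
major 6th: 6 letter names, 9 semitones
Letter: A + 5 → F
Pitch: A# + 9 semitones, spelled as an F → F##
= F##


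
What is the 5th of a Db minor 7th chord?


Solution.
Minor 7th chord = root + minor 3rd + perfect 5th + minor 7th
Seventh chords stack in thirds, so the letter names are D-F-A-C
Root: Db
Minor 3rd above Db: Fb
Perfect 5th above Db: Ab
Minor 7th above Db: Cb
The 5th = Ab


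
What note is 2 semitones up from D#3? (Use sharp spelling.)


D#3: chromatic position 3 in octave 3 → absolute = 3×12 + 3 = 39
Transpose up 2: 39 + 2 = 41
41 = 3×12 + 5 → F in octave 3
Result = F3


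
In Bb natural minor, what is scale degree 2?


Working:
Natural minor scale pattern: W-H-W-W-H-W-W (2-1-2-2-1-2-2 semitones)
Starting from Bb:
  Bb + 2 semitones → C
  C + 1 semitone → Db
  Db + 2 semitones → Eb
  Eb + 2 semitones → F
  F + 1 semitone → Gb
  Gb + 2 semitones → Ab
  Ab + 2 semitones → Bb
Scale: Bb C Db Eb F Gb Ab
Degree 2 = C


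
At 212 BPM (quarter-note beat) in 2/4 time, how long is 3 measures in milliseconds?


Quarter-note beat duration = 60000 / 212 ms
Beats per measure (2/4) = 2
One measure = 2 × 60000 / 212 = 120000 / 212 ms
3 measures = 3 × 120000 / 212 = 360000 / 212
= 1698.1 ms


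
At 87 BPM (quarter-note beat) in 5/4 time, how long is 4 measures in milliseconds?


Solution.
Quarter-note beat duration = 60000 / 87 ms
Beats per measure (5/4) = 5
One measure = 5 × 60000 / 87 = 300000 / 87 ms
4 measures = 4 × 300000 / 87 = 1200000 / 87
= 13793.1 ms


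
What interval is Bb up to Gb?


Letter names: B → G spans 6 letter names → a 6th
Semitones: Bb → Gb = 8 half-steps
A 6th of 8 semitones is a minor 6th
= minor 6th


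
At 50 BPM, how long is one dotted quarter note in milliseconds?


One quarter-note beat = 60000 / BPM = 60000 / 50 ms
Dotted quarter note = 3/2 × quarter note
Duration = 3/2 × 60000 / 50 = 90000 / 50
= 1800.0 ms


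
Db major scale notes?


Working:
Major scale pattern: W-W-H-W-W-W-H (2-2-1-2-2-2-1 semitones)
Starting from Db:
  Db + 2 semitones → Eb
  Eb + 2 semitones → F
  F + 1 semitone → Gb
  Gb + 2 semitones → Ab
  Ab + 2 semitones → Bb
  Bb + 2 semitones → C
  C + 1 semitone → Db
Scale = Db Eb F Gb Ab Bb C


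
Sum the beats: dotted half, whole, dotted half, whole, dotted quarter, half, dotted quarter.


Solution.
Beat values:
  dotted half = 3 beats
  whole = 4 beats
  dotted half = 3 beats
  whole = 4 beats
  dotted quarter = 1.5 beats
  half = 2 beats
  dotted quarter = 1.5 beats
Sum = 3 + 4 + 3 + 4 + 1.5 + 2 + 1.5
= 19 beats


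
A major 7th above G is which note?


Reasoning:
A 7th spans 7 letter names, so from G we land on F
A major 7th = 11 semitones above G
Spell F at that pitch: F#
= F#


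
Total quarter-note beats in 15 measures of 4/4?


Time signature 4/4: the bottom number 4 means the quarter note gets one count
The top number 4 means 4 quarter-note beats per measure
Total = 4 × 15 measures
= 60 quarter-note beats


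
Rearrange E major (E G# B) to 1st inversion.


Let's work it out.
Root position: E G# B
1st inversion: move root up an octave
Bass note: G#
Notes (bottom to top) = G# B E


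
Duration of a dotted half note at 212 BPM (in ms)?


Reasoning:
One quarter-note beat = 60000 / BPM = 60000 / 212 ms
Dotted half note = 3 × quarter note
Duration = 3 × 60000 / 212 = 180000 / 212
= 849.1 ms


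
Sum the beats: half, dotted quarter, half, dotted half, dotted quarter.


Step by step:
Beat values:
  half = 2 beats
  dotted quarter = 1.5 beats
  half = 2 beats
  dotted half = 3 beats
  dotted quarter = 1.5 beats
Sum = 2 + 1.5 + 2 + 3 + 1.5
= 10 beats


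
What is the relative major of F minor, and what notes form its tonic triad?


Working:
The relative major shares the key signature and is a minor 3rd above the minor tonic
A minor 3rd above F is Ab
→ relative major of F minor is Ab major
Tonic triad of Ab major = root + major 3rd + perfect 5th = Ab C Eb
= Ab major; triad = Ab C Eb


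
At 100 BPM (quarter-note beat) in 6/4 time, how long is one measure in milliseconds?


Step by step:
Quarter-note beat duration = 60000 / 100 ms
Beats per measure (6/4) = 6
One measure = 6 × 60000 / 100 = 360000 / 100 ms
= 3600.0 ms


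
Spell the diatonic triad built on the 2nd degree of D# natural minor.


Reasoning:
D# natural minor scale: D# E# F# G# A# B C#
Diatonic triad on degree 2 stacks scale notes 2, 4, 6: E# G# B
E#→G# = 3 semitones; E#→B = 6 semitones → diminished triad
= E# G# B (diminished)


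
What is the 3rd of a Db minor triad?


Minor triad = root + minor 3rd (3 semitones) + perfect 5th (7 semitones)
A triad on Db stacks thirds, so the chord tones use letter names D-F-A
Root: Db
Minor 3rd above Db: Fb
Perfect 5th above Db: Ab
The 3rd = Fb


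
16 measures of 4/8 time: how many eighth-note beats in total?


Time signature 4/8: the bottom number 8 means the eighth note gets one count
The top number 4 means 4 eighth-note beats per measure
Total = 4 × 16 measures
= 64 eighth-note beats


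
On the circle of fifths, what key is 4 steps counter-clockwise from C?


Working:
Each counter-clockwise step moves down a perfect 5th (= up a perfect 4th)
From C: C → F → Bb → Eb → Ab
= Ab


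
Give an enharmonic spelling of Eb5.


Solution.
Enharmonic notes sound the same pitch but are spelled with different letter names
Eb and D# name the same pitch class
= D#5


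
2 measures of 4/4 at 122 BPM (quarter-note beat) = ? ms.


Let's work it out.
Quarter-note beat duration = 60000 / 122 ms
Beats per measure (4/4) = 4
One measure = 4 × 60000 / 122 = 240000 / 122 ms
2 measures = 2 × 240000 / 122 = 480000 / 122
= 3934.4 ms


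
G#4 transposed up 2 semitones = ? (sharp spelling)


G#4: chromatic position 8 in octave 4 → absolute = 4×12 + 8 = 56
Transpose up 2: 56 + 2 = 58
58 = 4×12 + 10 → A# in octave 4
Result = A#4


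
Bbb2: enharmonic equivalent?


Step by step:
Enharmonic notes sound the same pitch but are spelled with different letter names
Bbb and A name the same pitch class
= A2


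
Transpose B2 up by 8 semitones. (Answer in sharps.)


Step by step:
B2: chromatic position 11 in octave 2 → absolute = 2×12 + 11 = 35
Transpose up 8: 35 + 8 = 43
43 = 3×12 + 7 → G in octave 3
Result = G3


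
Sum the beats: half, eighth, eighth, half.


Solution.
Beat values:
  half = 2 beats
  eighth = 0.5 beats
  eighth = 0.5 beats
  half = 2 beats
Sum = 2 + 0.5 + 0.5 + 2
= 5 beats


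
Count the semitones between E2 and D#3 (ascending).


Absolute semitone position = octave×12 + chromatic position
E2: 2×12 + 4 = 28
D#3: 3×12 + 3 = 39
Difference = 39 - 28 = 11
= 11 semitones


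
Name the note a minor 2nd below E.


Step by step:
A 2nd spans 2 letter names, so from E we land on D
A minor 2nd = 1 semitone below E
Spell D at that pitch: D#
= D#


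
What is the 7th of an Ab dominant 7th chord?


Reasoning:
Dominant 7th chord = root + major 3rd + perfect 5th + minor 7th
Seventh chords stack in thirds, so the letter names are A-C-E-G
Root: Ab
Major 3rd above Ab: C
Perfect 5th above Ab: Eb
Minor 7th above Ab: Gb
The 7th = Gb


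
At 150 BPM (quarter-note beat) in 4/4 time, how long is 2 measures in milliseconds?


Step by step:
Quarter-note beat duration = 60000 / 150 ms
Beats per measure (4/4) = 4
One measure = 4 × 60000 / 150 = 240000 / 150 ms
2 measures = 2 × 240000 / 150 = 480000 / 150
= 3200.0 ms


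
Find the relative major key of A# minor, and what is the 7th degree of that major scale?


Working:
The relative major shares the key signature and is a minor 3rd above the minor tonic
A minor 3rd above A# is C#
→ relative major of A# minor is C# major
C# major scale: C# D# E# F# G# A# B#
= C# major; 7th degree = B#


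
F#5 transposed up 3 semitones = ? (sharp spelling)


Step by step:
F#5: chromatic position 6 in octave 5 → absolute = 5×12 + 6 = 66
Transpose up 3: 66 + 3 = 69
69 = 5×12 + 9 → A in octave 5
Result = A5


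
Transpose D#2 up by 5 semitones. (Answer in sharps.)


Let's work it out.
D#2: chromatic position 3 in octave 2 → absolute = 2×12 + 3 = 27
Transpose up 5: 27 + 5 = 32
32 = 2×12 + 8 → G# in octave 2
Result = G#2


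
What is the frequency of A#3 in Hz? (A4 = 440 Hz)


Step by step:
f = 440 × 2^(n/12) where n = semitones from A4
A#3: -11 semitones from A4
f = 440 × 2^(-11/12)
f = 233.08 Hz


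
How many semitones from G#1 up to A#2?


Working:
Absolute semitone position = octave×12 + chromatic position
G#1: 1×12 + 8 = 20
A#2: 2×12 + 10 = 34
Difference = 34 - 20 = 14
= 14 semitones


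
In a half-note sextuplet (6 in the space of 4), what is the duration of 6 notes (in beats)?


Let's work it out.
Sextuplet: 6 notes occupy the space of 4 half notes
Space = 4 × 2 = 8 beats
Each sextuplet note = 8 / 6 = 4/3 beats
6 notes = 6 × 4/3 = 8
= 8 beats


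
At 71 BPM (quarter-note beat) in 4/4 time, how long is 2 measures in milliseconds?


Working:
Quarter-note beat duration = 60000 / 71 ms
Beats per measure (4/4) = 4
One measure = 4 × 60000 / 71 = 240000 / 71 ms
2 measures = 2 × 240000 / 71 = 480000 / 71
= 6760.6 ms


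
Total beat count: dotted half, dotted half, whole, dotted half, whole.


Step by step:
Beat values:
  dotted half = 3 beats
  dotted half = 3 beats
  whole = 4 beats
  dotted half = 3 beats
  whole = 4 beats
Sum = 3 + 3 + 4 + 3 + 4
= 17 beats


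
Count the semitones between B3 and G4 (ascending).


Reasoning:
Absolute semitone position = octave×12 + chromatic position
B3: 3×12 + 11 = 47
G4: 4×12 + 7 = 55
Difference = 55 - 47 = 8
= 8 semitones


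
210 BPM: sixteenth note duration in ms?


Step by step:
One quarter-note beat = 60000 / BPM = 60000 / 210 ms
Sixteenth note = 1/4 × quarter note
Duration = 1/4 × 60000 / 210 = 15000 / 210
= 71.4 ms


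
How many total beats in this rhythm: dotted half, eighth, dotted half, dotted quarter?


Beat values:
  dotted half = 3 beats
  eighth = 0.5 beats
  dotted half = 3 beats
  dotted quarter = 1.5 beats
Sum = 3 + 0.5 + 3 + 1.5
= 8 beats


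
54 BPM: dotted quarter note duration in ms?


Working:
One quarter-note beat = 60000 / BPM = 60000 / 54 ms
Dotted quarter note = 3/2 × quarter note
Duration = 3/2 × 60000 / 54 = 90000 / 54
= 1666.7 ms


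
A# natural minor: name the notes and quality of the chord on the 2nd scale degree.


Step by step:
A# natural minor scale: A# B# C# D# E# F# G#
Diatonic triad on degree 2 stacks scale notes 2, 4, 6: B# D# F#
B#→D# = 3 semitones; B#→F# = 6 semitones → diminished triad
= B# D# F# (diminished)


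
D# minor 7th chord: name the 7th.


Minor 7th chord = root + minor 3rd + perfect 5th + minor 7th
Seventh chords stack in thirds, so the letter names are D-F-A-C
Root: D#
Minor 3rd above D#: F#
Perfect 5th above D#: A#
Minor 7th above D#: C#
The 7th = C#


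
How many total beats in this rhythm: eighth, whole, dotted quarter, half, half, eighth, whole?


Working:
Beat values:
  eighth = 0.5 beats
  whole = 4 beats
  dotted quarter = 1.5 beats
  half = 2 beats
  half = 2 beats
  eighth = 0.5 beats
  whole = 4 beats
Sum = 0.5 + 4 + 1.5 + 2 + 2 + 0.5 + 4
= 14.5 beats


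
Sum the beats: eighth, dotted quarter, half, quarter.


Solution.
Beat values:
  eighth = 0.5 beats
  dotted quarter = 1.5 beats
  half = 2 beats
  quarter = 1 beat
Sum = 0.5 + 1.5 + 2 + 1
= 5 beats


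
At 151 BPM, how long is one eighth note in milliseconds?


Step by step:
One quarter-note beat = 60000 / BPM = 60000 / 151 ms
Eighth note = 1/2 × quarter note
Duration = 1/2 × 60000 / 151 = 30000 / 151
= 198.7 ms


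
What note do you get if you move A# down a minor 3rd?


Solution.
minor 3rd: 3 letter names, 3 semitones
Letter: A - 2 → F
Pitch: A# - 3 semitones, spelled as an F → F##
= F##


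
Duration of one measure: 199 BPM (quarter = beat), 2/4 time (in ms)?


Working:
Quarter-note beat duration = 60000 / 199 ms
Beats per measure (2/4) = 2
One measure = 2 × 60000 / 199 = 120000 / 199 ms
= 603.0 ms


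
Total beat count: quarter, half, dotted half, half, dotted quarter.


Step by step:
Beat values:
  quarter = 1 beat
  half = 2 beats
  dotted half = 3 beats
  half = 2 beats
  dotted quarter = 1.5 beats
Sum = 1 + 2 + 3 + 2 + 1.5
= 9.5 beats


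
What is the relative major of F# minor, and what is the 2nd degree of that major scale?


The relative major shares the key signature and is a minor 3rd above the minor tonic
A minor 3rd above F# is A
→ relative major of F# minor is A major
A major scale: A B C# D E F# G#
= A major; 2nd degree = B


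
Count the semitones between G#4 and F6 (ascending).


Reasoning:
Absolute semitone position = octave×12 + chromatic position
G#4: 4×12 + 8 = 56
F6: 6×12 + 5 = 77
Difference = 77 - 56 = 21
= 21 semitones


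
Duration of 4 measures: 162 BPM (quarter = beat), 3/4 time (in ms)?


Working:
Quarter-note beat duration = 60000 / 162 ms
Beats per measure (3/4) = 3
One measure = 3 × 60000 / 162 = 180000 / 162 ms
4 measures = 4 × 180000 / 162 = 720000 / 162
= 4444.4 ms


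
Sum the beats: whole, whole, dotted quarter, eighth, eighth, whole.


Solution.
Beat values:
  whole = 4 beats
  whole = 4 beats
  dotted quarter = 1.5 beats
  eighth = 0.5 beats
  eighth = 0.5 beats
  whole = 4 beats
Sum = 4 + 4 + 1.5 + 0.5 + 0.5 + 4
= 14.5 beats


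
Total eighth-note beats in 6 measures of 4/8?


Time signature 4/8: the bottom number 8 means the eighth note gets one count
The top number 4 means 4 eighth-note beats per measure
Total = 4 × 6 measures
= 24 eighth-note beats


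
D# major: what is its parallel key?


Parallel keys share the same tonic but differ in mode
D# major → parallel is D# minor
= D# minor


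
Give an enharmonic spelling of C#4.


Step by step:
Enharmonic notes sound the same pitch but are spelled with different letter names
C# and Db name the same pitch class
= Db4


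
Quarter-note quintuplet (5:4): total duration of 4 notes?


Let's work it out.
Quintuplet: 5 notes occupy the space of 4 quarter notes
Space = 4 × 1 = 4 beats
Each quintuplet note = 4 / 5 = 4/5 beats
4 notes = 4 × 4/5 = 16/5
= 16/5 beats


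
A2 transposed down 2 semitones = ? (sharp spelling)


Working:
A2: chromatic position 9 in octave 2 → absolute = 2×12 + 9 = 33
Transpose down 2: 33 - 2 = 31
31 = 2×12 + 7 → G in octave 2
Result = G2


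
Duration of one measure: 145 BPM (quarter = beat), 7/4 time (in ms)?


Step by step:
Quarter-note beat duration = 60000 / 145 ms
Beats per measure (7/4) = 7
One measure = 7 × 60000 / 145 = 420000 / 145 ms
= 2896.6 ms


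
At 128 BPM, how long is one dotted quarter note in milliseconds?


One quarter-note beat = 60000 / BPM = 60000 / 128 ms
Dotted quarter note = 3/2 × quarter note
Duration = 3/2 × 60000 / 128 = 90000 / 128
= 703.1 ms


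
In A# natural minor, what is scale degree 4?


Reasoning:
Natural minor scale pattern: W-H-W-W-H-W-W (2-1-2-2-1-2-2 semitones)
Starting from A#:
  A# + 2 semitones → B#
  B# + 1 semitone → C#
  C# + 2 semitones → D#
  D# + 2 semitones → E#
  E# + 1 semitone → F#
  F# + 2 semitones → G#
  G# + 2 semitones → A#
Scale: A# B# C# D# E# F# G#
Degree 4 = D#


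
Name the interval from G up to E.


Solution.
Letter names: G → E spans 6 letter names → a 6th
Semitones: G → E = 9 half-steps
A 6th of 9 semitones is a major 6th
= major 6th


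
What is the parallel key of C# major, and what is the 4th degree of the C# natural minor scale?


Working:
Parallel keys share the same tonic but differ in mode
C# major → parallel is C# minor
C# natural minor scale: C# D# E F# G# A B
= C# minor; 4th degree = F#


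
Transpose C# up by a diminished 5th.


Solution.
diminished 5th: 5 letter names, 6 semitones
Letter: C + 4 → G
Pitch: C# + 6 semitones, spelled as a G → G
= G


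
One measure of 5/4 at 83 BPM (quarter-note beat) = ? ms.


Working:
Quarter-note beat duration = 60000 / 83 ms
Beats per measure (5/4) = 5
One measure = 5 × 60000 / 83 = 300000 / 83 ms
= 3614.5 ms


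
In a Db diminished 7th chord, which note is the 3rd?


Diminished 7th chord = root + minor 3rd + diminished 5th + diminished 7th
Seventh chords stack in thirds, so the letter names are D-F-A-C
Root: Db
Minor 3rd above Db: Fb
Diminished 5th above Db: Abb
Diminished 7th above Db: Cbb
The 3rd = Fb


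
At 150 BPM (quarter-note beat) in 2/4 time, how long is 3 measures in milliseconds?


Quarter-note beat duration = 60000 / 150 ms
Beats per measure (2/4) = 2
One measure = 2 × 60000 / 150 = 120000 / 150 ms
3 measures = 3 × 120000 / 150 = 360000 / 150
= 2400.0 ms


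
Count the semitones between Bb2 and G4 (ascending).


Let's work it out.
Absolute semitone position = octave×12 + chromatic position
Bb2: 2×12 + 10 = 34
G4: 4×12 + 7 = 55
Difference = 55 - 34 = 21
= 21 semitones


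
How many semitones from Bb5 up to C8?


Let's work it out.
Absolute semitone position = octave×12 + chromatic position
Bb5: 5×12 + 10 = 70
C8: 8×12 + 0 = 96
Difference = 96 - 70 = 26
= 26 semitones


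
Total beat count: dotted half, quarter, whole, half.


Let's work it out.
Beat values:
  dotted half = 3 beats
  quarter = 1 beat
  whole = 4 beats
  half = 2 beats
Sum = 3 + 1 + 4 + 2
= 10 beats


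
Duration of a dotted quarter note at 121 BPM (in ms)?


Step by step:
One quarter-note beat = 60000 / BPM = 60000 / 121 ms
Dotted quarter note = 3/2 × quarter note
Duration = 3/2 × 60000 / 121 = 90000 / 121
= 743.8 ms


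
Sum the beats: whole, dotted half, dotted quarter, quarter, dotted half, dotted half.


Solution.
Beat values:
  whole = 4 beats
  dotted half = 3 beats
  dotted quarter = 1.5 beats
  quarter = 1 beat
  dotted half = 3 beats
  dotted half = 3 beats
Sum = 4 + 3 + 1.5 + 1 + 3 + 3
= 15.5 beats


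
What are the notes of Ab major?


Major scale pattern: W-W-H-W-W-W-H (2-2-1-2-2-2-1 semitones)
Starting from Ab:
  Ab + 2 semitones → Bb
  Bb + 2 semitones → C
  C + 1 semitone → Db
  Db + 2 semitones → Eb
  Eb + 2 semitones → F
  F + 2 semitones → G
  G + 1 semitone → Ab
Scale = Ab Bb C Db Eb F G


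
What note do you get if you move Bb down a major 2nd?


Working:
major 2nd: 2 letter names, 2 semitones
Letter: B - 1 → A
Pitch: Bb - 2 semitones, spelled as an A → Ab
= Ab


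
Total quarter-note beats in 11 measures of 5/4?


Solution.
Time signature 5/4: the bottom number 4 means the quarter note gets one count
The top number 5 means 5 quarter-note beats per measure
Total = 5 × 11 measures
= 55 quarter-note beats


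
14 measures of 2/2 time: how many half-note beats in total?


Time signature 2/2: the bottom number 2 means the half note gets one count
The top number 2 means 2 half-note beats per measure
Total = 2 × 14 measures
= 28 half-note beats


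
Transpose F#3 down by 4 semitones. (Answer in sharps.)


Working:
F#3: chromatic position 6 in octave 3 → absolute = 3×12 + 6 = 42
Transpose down 4: 42 - 4 = 38
38 = 3×12 + 2 → D in octave 3
Result = D3


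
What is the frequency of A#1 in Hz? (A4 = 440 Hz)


Step by step:
f = 440 × 2^(n/12) where n = semitones from A4
A#1: -35 semitones from A4
f = 440 × 2^(-35/12)
f = 58.27 Hz


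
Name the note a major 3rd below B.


Step by step:
A 3rd spans 3 letter names, so from B we land on G
A major 3rd = 4 semitones below B
Spell G at that pitch: G
= G


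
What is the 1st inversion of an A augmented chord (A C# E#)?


Reasoning:
Root position: A C# E#
1st inversion: move root up an octave
Bass note: C#
Notes (bottom to top) = C# E# A


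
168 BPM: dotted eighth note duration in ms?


Step by step:
One quarter-note beat = 60000 / BPM = 60000 / 168 ms
Dotted eighth note = 3/4 × quarter note
Duration = 3/4 × 60000 / 168 = 45000 / 168
= 267.9 ms


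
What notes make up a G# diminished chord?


Diminished triad = root + minor 3rd (3 semitones) + diminished 5th (6 semitones)
A triad on G# stacks thirds, so the chord tones use letter names G-B-D
Root: G#
Minor 3rd above G#: B
Diminished 5th above G#: D
Chord = G# B D


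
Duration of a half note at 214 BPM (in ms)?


Let's work it out.
One quarter-note beat = 60000 / BPM = 60000 / 214 ms
Half note = 2 × quarter note
Duration = 2 × 60000 / 214 = 120000 / 214
= 560.7 ms


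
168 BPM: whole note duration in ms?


One quarter-note beat = 60000 / BPM = 60000 / 168 ms
Whole note = 4 × quarter note
Duration = 4 × 60000 / 168 = 240000 / 168
= 1428.6 ms


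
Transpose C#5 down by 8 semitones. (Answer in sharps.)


C#5: chromatic position 1 in octave 5 → absolute = 5×12 + 1 = 61
Transpose down 8: 61 - 8 = 53
53 = 4×12 + 5 → F in octave 4
Result = F4


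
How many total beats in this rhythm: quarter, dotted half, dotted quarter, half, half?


Reasoning:
Beat values:
  quarter = 1 beat
  dotted half = 3 beats
  dotted quarter = 1.5 beats
  half = 2 beats
  half = 2 beats
Sum = 1 + 3 + 1.5 + 2 + 2
= 9.5 beats


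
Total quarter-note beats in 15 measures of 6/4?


Solution.
Time signature 6/4: the bottom number 4 means the quarter note gets one count
The top number 6 means 6 quarter-note beats per measure
Total = 6 × 15 measures
= 90 quarter-note beats


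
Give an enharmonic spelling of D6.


Solution.
Enharmonic notes sound the same pitch but are spelled with different letter names
D and Ebb name the same pitch class
= Ebb6


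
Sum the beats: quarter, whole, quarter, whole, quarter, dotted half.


Beat values:
  quarter = 1 beat
  whole = 4 beats
  quarter = 1 beat
  whole = 4 beats
  quarter = 1 beat
  dotted half = 3 beats
Sum = 1 + 4 + 1 + 4 + 1 + 3
= 14 beats


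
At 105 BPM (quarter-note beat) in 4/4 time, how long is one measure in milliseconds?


Let's work it out.
Quarter-note beat duration = 60000 / 105 ms
Beats per measure (4/4) = 4
One measure = 4 × 60000 / 105 = 240000 / 105 ms
= 2285.7 ms


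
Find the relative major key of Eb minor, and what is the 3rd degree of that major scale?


Reasoning:
The relative major shares the key signature and is a minor 3rd above the minor tonic
A minor 3rd above Eb is Gb
→ relative major of Eb minor is Gb major
Gb major scale: Gb Ab Bb Cb Db Eb F
= Gb major; 3rd degree = Bb


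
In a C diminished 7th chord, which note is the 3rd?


Let's work it out.
Diminished 7th chord = root + minor 3rd + diminished 5th + diminished 7th
Seventh chords stack in thirds, so the letter names are C-E-G-B
Root: C
Minor 3rd above C: Eb
Diminished 5th above C: Gb
Diminished 7th above C: Bbb
The 3rd = Eb


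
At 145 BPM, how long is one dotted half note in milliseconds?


One quarter-note beat = 60000 / BPM = 60000 / 145 ms
Dotted half note = 3 × quarter note
Duration = 3 × 60000 / 145 = 180000 / 145
= 1241.4 ms


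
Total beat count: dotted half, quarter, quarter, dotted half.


Step by step:
Beat values:
  dotted half = 3 beats
  quarter = 1 beat
  quarter = 1 beat
  dotted half = 3 beats
Sum = 3 + 1 + 1 + 3
= 8 beats
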